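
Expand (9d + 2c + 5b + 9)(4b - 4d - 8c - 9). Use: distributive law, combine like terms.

16bd - 36d^2 - 80cd - 117d - 32bc - 16c^2 - 90c + 20b^2 - 9b - 81

(9d + 2c + 5b + 9)(4b - 4d - 8c - 9)
= 36bd - 36d^2 - 72cd - 81d + 8bc - 8cd - 16c^2 - 18c + 20b^2 - 20bd - 40bc - 45b + 36b - 36d - 72c - 81    [distributive law]
= 16bd - 36d^2 - 80cd - 117d - 32bc - 16c^2 - 90c + 20b^2 - 9b - 81    [combine like terms]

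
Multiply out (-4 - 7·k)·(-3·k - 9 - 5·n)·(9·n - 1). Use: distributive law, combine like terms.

640·k·n - 75·k + 304·n - 36 + 180·n^2 + 189·k^2·n - 21·k^2 + 315·k·n^2

(-4 - 7·k)·(-3·k - 9 - 5·n)·(9·n - 1)
= (12·k + 36 + 20·n + 21·k^2 + 63·k + 35·k·n)·(9·n - 1)    [distributive law]
= (75·k + 36 + 20·n + 21·k^2 + 35·k·n)·(9·n - 1)    [combine like terms]
= 675·k·n - 75·k + 324·n - 36 + 180·n^2 - 20·n + 189·k^2·n - 21·k^2 + 315·k·n^2 - 35·k·n    [distributive law]
= 640·k·n - 75·k + 304·n - 36 + 180·n^2 + 189·k^2·n - 21·k^2 + 315·k·n^2    [combine like terms]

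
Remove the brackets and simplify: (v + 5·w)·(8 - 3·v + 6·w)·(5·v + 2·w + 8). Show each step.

16·v^2 + 144·v·w + 64·v - 15·v^3 - 51·v^2·w + 132·v·w^2 + 320·w^2 + 320·w + 60·w^3

(v + 5·w)·(8 - 3·v + 6·w)·(5·v + 2·w + 8)
= (8·v - 3·v^2 + 6·v·w + 40·w - 15·v·w + 30·w^2)·(5·v + 2·w + 8)    [distributive law]
= (8·v - 3·v^2 - 9·v·w + 40·w + 30·w^2)·(5·v + 2·w + 8)    [combine like terms]
= 40·v^2 + 16·v·w + 64·v - 15·v^3 - 6·v^2·w - 24·v^2 - 45·v^2·w - 18·v·w^2 - 72·v·w + 200·v·w + 80·w^2 + 320·w + 150·v·w^2 + 60·w^3 + 240·w^2    [distributive law]
= 16·v^2 + 144·v·w + 64·v - 15·v^3 - 51·v^2·w + 132·v·w^2 + 320·w^2 + 320·w + 60·w^3    [combine like terms]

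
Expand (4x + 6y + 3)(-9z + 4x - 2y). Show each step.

(4x + 6y + 3)(-9z + 4x - 2y)
= -36xz + 16x^2 - 8xy - 54yz + 24xy - 12y^2 - 27z + 12x - 6y    [distributive law]
= -36xz + 16x^2 + 16xy - 54yz - 12y^2 - 27z + 12x - 6y    [combine like terms]

-36xz + 16x^2 + 16xy - 54yz - 12y^2 - 27z + 12x - 6y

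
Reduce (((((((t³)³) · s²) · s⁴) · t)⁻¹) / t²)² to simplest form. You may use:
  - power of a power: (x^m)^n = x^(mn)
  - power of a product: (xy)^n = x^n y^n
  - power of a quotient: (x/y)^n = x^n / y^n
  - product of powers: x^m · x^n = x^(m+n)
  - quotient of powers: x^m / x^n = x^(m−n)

(((((((t³)³) · s²) · s⁴) · t)⁻¹) / t²)²
= (((((((t³)³) · s²) · s⁴) · t)⁻¹)²) / ((t²)²)    [power of a quotient]
= ((((((t³)³) · s²) · s⁴) · t)⁻²) / ((t²)²)    [power of a power]
= ((((((t³)³) · s²) · s⁴)⁻²) · (t⁻²)) / ((t²)²)    [power of a product]
= ((((((t³)³) · s²)⁻²) · ((s⁴)⁻²)) · (t⁻²)) / ((t²)²)    [power of a product]
= ((((((t³)³)⁻²) · ((s²)⁻²)) · ((s⁴)⁻²)) · (t⁻²)) / ((t²)²)    [power of a product]
= (((((t³)⁻⁶) · ((s²)⁻²)) · ((s⁴)⁻²)) · (t⁻²)) / ((t²)²)    [power of a power]
= (((t⁻¹⁸ · ((s²)⁻²)) · ((s⁴)⁻²)) · (t⁻²)) / ((t²)²)    [power of a power]
= (((t⁻¹⁸ · s⁻⁴) · ((s⁴)⁻²)) · (t⁻²)) / ((t²)²)    [power of a power]
= (((t⁻¹⁸ · s⁻⁴) · s⁻⁸) · (t⁻²)) / ((t²)²)    [power of a power]
= (((t⁻¹⁸ · s⁻⁴) · s⁻⁸) · t⁻²) / t⁴    [power of a power]
= s⁻¹²·t⁻²⁴    [quotient of powers; product of powers]

s⁻¹²·t⁻²⁴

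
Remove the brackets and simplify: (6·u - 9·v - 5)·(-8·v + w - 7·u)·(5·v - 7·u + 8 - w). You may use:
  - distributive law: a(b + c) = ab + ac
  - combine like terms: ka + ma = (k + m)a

(6·u - 9·v - 5)·(-8·v + w - 7·u)·(5·v - 7·u + 8 - w)
= (-48·u·v + 6·u·w - 42·u^2 + 72·v^2 - 9·v·w + 63·u·v + 40·v - 5·w + 35·u)·(5·v - 7·u + 8 - w)    [distributive law]
= (15·u·v + 6·u·w - 42·u^2 + 72·v^2 - 9·v·w + 40·v - 5·w + 35·u)·(5·v - 7·u + 8 - w)    [combine like terms]
= 75·u·v^2 - 105·u^2·v + 120·u·v - 15·u·v·w + 30·u·v·w - 42·u^2·w + 48·u·w - 6·u·w^2 - 210·u^2·v + 294·u^3 - 336·u^2 + 42·u^2·w + 360·v^3 - 504·u·v^2 + 576·v^2 - 72·v^2·w - 45·v^2·w + 63·u·v·w - 72·v·w + 9·v·w^2 + 200·v^2 - 280·u·v + 320·v - 40·v·w - 25·v·w + 35·u·w - 40·w + 5·w^2 + 175·u·v - 245·u^2 + 280·u - 35·u·w    [distributive law]
= -429·u·v^2 - 315·u^2·v + 15·u·v + 78·u·v·w + 48·u·w - 6·u·w^2 + 294·u^3 - 581·u^2 + 360·v^3 + 776·v^2 - 117·v^2·w - 137·v·w + 9·v·w^2 + 320·v - 40·w + 5·w^2 + 280·u    [combine like terms]

-429·u·v^2 - 315·u^2·v + 15·u·v + 78·u·v·w + 48·u·w - 6·u·w^2 + 294·u^3 - 581·u^2 + 360·v^3 + 776·v^2 - 117·v^2·w - 137·v·w + 9·v·w^2 + 320·v - 40·w + 5·w^2 + 280·u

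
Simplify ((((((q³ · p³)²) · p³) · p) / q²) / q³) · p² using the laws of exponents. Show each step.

((((((q³ · p³)²) · p³) · p) / q²) / q³) · p²
= (((((((q³)²) · ((p³)²)) · p³) · p) / q²) / q³) · p²    [power of a product]
= (((((q⁶ · ((p³)²)) · p³) · p) / q²) / q³) · p²    [power of a power]
= (((((q⁶ · p⁶) · p³) · p) / q²) / q³) · p²    [power of a power]
= p¹²·q    [quotient of powers; product of powers]

p¹²·q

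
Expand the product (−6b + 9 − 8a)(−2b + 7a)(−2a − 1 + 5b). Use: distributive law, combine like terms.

−154ab^2 − 102b^2 + 60b^3 − 228a^2b + 377ab + 18b − 70a^2 − 63a + 112a^3

(−6b + 9 − 8a)(−2b + 7a)(−2a − 1 + 5b)
= (12b^2 − 42ab − 18b + 63a + 16ab − 56a^2)(−2a − 1 + 5b)    [distributive law]
= (12b^2 − 26ab − 18b + 63a − 56a^2)(−2a − 1 + 5b)    [combine like terms]
= −24ab^2 − 12b^2 + 60b^3 + 52a^2b + 26ab − 130ab^2 + 36ab + 18b − 90b^2 − 126a^2 − 63a + 315ab + 112a^3 + 56a^2 − 280a^2b    [distributive law]
= −154ab^2 − 102b^2 + 60b^3 − 228a^2b + 377ab + 18b − 70a^2 − 63a + 112a^3    [combine like terms]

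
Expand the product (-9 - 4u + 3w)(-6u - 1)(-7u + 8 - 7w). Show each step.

-214u² + 401u - 529uw + 72 - 87w - 168u³ - 42u²w + 126uw² + 21w²

(-9 - 4u + 3w)(-6u - 1)(-7u + 8 - 7w)
= (54u + 9 + 24u² + 4u - 18uw - 3w)(-7u + 8 - 7w)    [distributive law]
= (58u + 9 + 24u² - 18uw - 3w)(-7u + 8 - 7w)    [combine like terms]
= -406u² + 464u - 406uw - 63u + 72 - 63w - 168u³ + 192u² - 168u²w + 126u²w - 144uw + 126uw² + 21uw - 24w + 21w²    [distributive law]
= -214u² + 401u - 529uw + 72 - 87w - 168u³ - 42u²w + 126uw² + 21w²    [combine like terms]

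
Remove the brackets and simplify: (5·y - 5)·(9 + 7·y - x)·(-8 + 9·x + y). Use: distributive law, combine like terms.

-125·y + 135·x·y - 270·y^2 + 310·x·y^2 + 35·y^3 - 45·x^2·y + 360 - 445·x + 45·x^2

(5·y - 5)·(9 + 7·y - x)·(-8 + 9·x + y)
= (45·y + 35·y^2 - 5·x·y - 45 - 35·y + 5·x)·(-8 + 9·x + y)    [distributive law]
= (10·y + 35·y^2 - 5·x·y - 45 + 5·x)·(-8 + 9·x + y)    [combine like terms]
= -80·y + 90·x·y + 10·y^2 - 280·y^2 + 315·x·y^2 + 35·y^3 + 40·x·y - 45·x^2·y - 5·x·y^2 + 360 - 405·x - 45·y - 40·x + 45·x^2 + 5·x·y    [distributive law]
= -125·y + 135·x·y - 270·y^2 + 310·x·y^2 + 35·y^3 - 45·x^2·y + 360 - 445·x + 45·x^2    [combine like terms]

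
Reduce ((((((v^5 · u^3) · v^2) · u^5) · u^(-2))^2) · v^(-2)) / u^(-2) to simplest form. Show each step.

u^14v^12

((((((v^5 · u^3) · v^2) · u^5) · u^(-2))^2) · v^(-2)) / u^(-2)
= ((((((v^5 · u^3) · v^2) · u^5)^2) · ((u^(-2))^2)) · v^(-2)) / u^(-2)    [power of a product]
= ((((((v^5 · u^3) · v^2)^2) · ((u^5)^2)) · ((u^(-2))^2)) · v^(-2)) / u^(-2)    [power of a product]
= ((((((v^5 · u^3)^2) · ((v^2)^2)) · ((u^5)^2)) · ((u^(-2))^2)) · v^(-2)) / u^(-2)    [power of a product]
= (((((((v^5)^2) · ((u^3)^2)) · ((v^2)^2)) · ((u^5)^2)) · ((u^(-2))^2)) · v^(-2)) / u^(-2)    [power of a product]
= (((((v^10 · ((u^3)^2)) · ((v^2)^2)) · ((u^5)^2)) · ((u^(-2))^2)) · v^(-2)) / u^(-2)    [power of a power]
= (((((v^10 · u^6) · ((v^2)^2)) · ((u^5)^2)) · ((u^(-2))^2)) · v^(-2)) / u^(-2)    [power of a power]
= (((((v^10 · u^6) · v^4) · ((u^5)^2)) · ((u^(-2))^2)) · v^(-2)) / u^(-2)    [power of a power]
= (((((v^10 · u^6) · v^4) · u^10) · ((u^(-2))^2)) · v^(-2)) / u^(-2)    [power of a power]
= (((((v^10 · u^6) · v^4) · u^10) · u^(-4)) · v^(-2)) / u^(-2)    [power of a power]
= u^14v^12    [quotient of powers; product of powers]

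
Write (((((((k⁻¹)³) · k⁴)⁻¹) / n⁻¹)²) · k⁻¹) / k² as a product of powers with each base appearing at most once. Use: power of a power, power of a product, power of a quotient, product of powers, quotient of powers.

k⁻⁵n²

(((((((k⁻¹)³) · k⁴)⁻¹) / n⁻¹)²) · k⁻¹) / k²
= (((((((k⁻¹)³) · k⁴)⁻¹)²) / ((n⁻¹)²)) · k⁻¹) / k²    [power of a quotient]
= ((((((k⁻¹)³) · k⁴)⁻²) / ((n⁻¹)²)) · k⁻¹) / k²    [power of a power]
= ((((((k⁻¹)³)⁻²) · ((k⁴)⁻²)) / ((n⁻¹)²)) · k⁻¹) / k²    [power of a product]
= (((((k⁻¹)⁻⁶) · ((k⁴)⁻²)) / ((n⁻¹)²)) · k⁻¹) / k²    [power of a power]
= (((k⁶ · ((k⁴)⁻²)) / ((n⁻¹)²)) · k⁻¹) / k²    [power of a power]
= (((k⁶ · k⁻⁸) / ((n⁻¹)²)) · k⁻¹) / k²    [power of a power]
= ((k⁻² / ((n⁻¹)²)) · k⁻¹) / k²    [product of powers]
= ((k⁻² / n⁻²) · k⁻¹) / k²    [power of a power]
= k⁻⁵n²    [quotient of powers; product of powers]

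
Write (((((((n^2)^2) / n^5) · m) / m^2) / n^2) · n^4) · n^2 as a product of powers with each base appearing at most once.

(((((((n^2)^2) / n^5) · m) / m^2) / n^2) · n^4) · n^2
= (((((n^4 / n^5) · m) / m^2) / n^2) · n^4) · n^2    [power of a power]
= ((((n^(-1) · m) / m^2) / n^2) · n^4) · n^2    [quotient of powers]
= m^(-1)·n^3    [quotient of powers; product of powers]

m^(-1)·n^3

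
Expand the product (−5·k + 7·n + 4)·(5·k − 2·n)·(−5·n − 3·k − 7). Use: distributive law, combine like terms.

−10·k^2·n + 75·k^3 + 115·k^2 − 183·k·n^2 − 391·k·n + 70·n^3 + 138·n^2 − 140·k + 56·n

(−5·k + 7·n + 4)·(5·k − 2·n)·(−5·n − 3·k − 7)
= (−25·k^2 + 10·k·n + 35·k·n − 14·n^2 + 20·k − 8·n)·(−5·n − 3·k − 7)    [distributive law]
= (−25·k^2 + 45·k·n − 14·n^2 + 20·k − 8·n)·(−5·n − 3·k − 7)    [combine like terms]
= 125·k^2·n + 75·k^3 + 175·k^2 − 225·k·n^2 − 135·k^2·n − 315·k·n + 70·n^3 + 42·k·n^2 + 98·n^2 − 100·k·n − 60·k^2 − 140·k + 40·n^2 + 24·k·n + 56·n    [distributive law]
= −10·k^2·n + 75·k^3 + 115·k^2 − 183·k·n^2 − 391·k·n + 70·n^3 + 138·n^2 − 140·k + 56·n    [combine like terms]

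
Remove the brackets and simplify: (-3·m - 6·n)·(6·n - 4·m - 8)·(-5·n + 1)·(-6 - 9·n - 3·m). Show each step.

2034·m·n^2 - 270·m·n^3 + 630·m^2·n^2 + 324·m·n + 594·m^2·n + 180·m^3·n - 144·m^2 - 36·m^3 - 144·m + 1404·n^3 - 1620·n^4 + 1224·n^2 - 288·n

(-3·m - 6·n)·(6·n - 4·m - 8)·(-5·n + 1)·(-6 - 9·n - 3·m)
= (-18·m·n + 12·m^2 + 24·m - 36·n^2 + 24·m·n + 48·n)·(-5·n + 1)·(-6 - 9·n - 3·m)    [distributive law]
= (6·m·n + 12·m^2 + 24·m - 36·n^2 + 48·n)·(-5·n + 1)·(-6 - 9·n - 3·m)    [combine like terms]
= (-30·m·n^2 + 6·m·n - 60·m^2·n + 12·m^2 - 120·m·n + 24·m + 180·n^3 - 36·n^2 - 240·n^2 + 48·n)·(-6 - 9·n - 3·m)    [distributive law]
= (-30·m·n^2 - 114·m·n - 60·m^2·n + 12·m^2 + 24·m + 180·n^3 - 276·n^2 + 48·n)·(-6 - 9·n - 3·m)    [combine like terms]
= 180·m·n^2 + 270·m·n^3 + 90·m^2·n^2 + 684·m·n + 1026·m·n^2 + 342·m^2·n + 360·m^2·n + 540·m^2·n^2 + 180·m^3·n - 72·m^2 - 108·m^2·n - 36·m^3 - 144·m - 216·m·n - 72·m^2 - 1080·n^3 - 1620·n^4 - 540·m·n^3 + 1656·n^2 + 2484·n^3 + 828·m·n^2 - 288·n - 432·n^2 - 144·m·n    [distributive law]
= 2034·m·n^2 - 270·m·n^3 + 630·m^2·n^2 + 324·m·n + 594·m^2·n + 180·m^3·n - 144·m^2 - 36·m^3 - 144·m + 1404·n^3 - 1620·n^4 + 1224·n^2 - 288·n    [combine like terms]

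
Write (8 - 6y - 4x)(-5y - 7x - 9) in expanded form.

(8 - 6y - 4x)(-5y - 7x - 9)
= -40y - 56x - 72 + 30y² + 42xy + 54y + 20xy + 28x² + 36x    [distributive law]
= 14y - 20x - 72 + 30y² + 62xy + 28x²    [combine like terms]

14y - 20x - 72 + 30y² + 62xy + 28x²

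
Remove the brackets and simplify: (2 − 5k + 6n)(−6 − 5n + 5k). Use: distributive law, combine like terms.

−12 − 46n + 40k + 55kn − 25k^2 − 30n^2

(2 − 5k + 6n)(−6 − 5n + 5k)
= −12 − 10n + 10k + 30k + 25kn − 25k^2 − 36n − 30n^2 + 30kn    [distributive law]
= −12 − 46n + 40k + 55kn − 25k^2 − 30n^2    [combine like terms]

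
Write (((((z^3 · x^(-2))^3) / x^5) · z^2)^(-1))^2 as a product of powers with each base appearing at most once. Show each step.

(((((z^3 · x^(-2))^3) / x^5) · z^2)^(-1))^2
= ((((z^3 · x^(-2))^3) / x^5) · z^2)^(-2)    [power of a power]
= ((((z^3 · x^(-2))^3) / x^5)^(-2)) · ((z^2)^(-2))    [power of a product]
= ((((z^3 · x^(-2))^3)^(-2)) / ((x^5)^(-2))) · ((z^2)^(-2))    [power of a quotient]
= (((z^3 · x^(-2))^(-6)) / ((x^5)^(-2))) · ((z^2)^(-2))    [power of a power]
= ((((z^3)^(-6)) · ((x^(-2))^(-6))) / ((x^5)^(-2))) · ((z^2)^(-2))    [power of a product]
= ((z^(-18) · ((x^(-2))^(-6))) / ((x^5)^(-2))) · ((z^2)^(-2))    [power of a power]
= ((z^(-18) · x^12) / ((x^5)^(-2))) · ((z^2)^(-2))    [power of a power]
= ((z^(-18) · x^12) / x^(-10)) · ((z^2)^(-2))    [power of a power]
= ((z^(-18) · x^12) / x^(-10)) · z^(-4)    [power of a power]
= x^22z^(-22)    [quotient of powers; product of powers]

x^22z^(-22)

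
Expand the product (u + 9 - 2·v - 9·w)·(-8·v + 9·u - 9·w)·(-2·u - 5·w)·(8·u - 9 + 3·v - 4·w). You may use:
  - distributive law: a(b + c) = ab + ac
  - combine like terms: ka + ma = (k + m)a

362·u^3·v + 198·u^2·v - 100·u^2·v^2 - 203·u^2·v·w + 2025·u·v·w - 662·u·v^2·w - 2536·u·v·w^2 - 144·u^4 - 1134·u^3 + 1152·u^3·w - 2511·u^2·w + 1764·u^2·w^2 + 1620·u·w^2 - 4392·u·w^3 - 1296·u·v + 720·u·v^2 - 3240·v·w + 1800·v^2·w + 3825·v·w^2 + 1458·u^2 + 2187·u·w - 3645·w^2 + 2025·w^3 - 96·u·v^3 - 240·v^3·w - 1030·v^2·w^2 + 585·v·w^3 + 1620·w^4

(u + 9 - 2·v - 9·w)·(-8·v + 9·u - 9·w)·(-2·u - 5·w)·(8·u - 9 + 3·v - 4·w)
= (-8·u·v + 9·u^2 - 9·u·w - 72·v + 81·u - 81·w + 16·v^2 - 18·u·v + 18·v·w + 72·v·w - 81·u·w + 81·w^2)·(-2·u - 5·w)·(8·u - 9 + 3·v - 4·w)    [distributive law]
= (-26·u·v + 9·u^2 - 90·u·w - 72·v + 81·u - 81·w + 16·v^2 + 90·v·w + 81·w^2)·(-2·u - 5·w)·(8·u - 9 + 3·v - 4·w)    [combine like terms]
= (52·u^2·v + 130·u·v·w - 18·u^3 - 45·u^2·w + 180·u^2·w + 450·u·w^2 + 144·u·v + 360·v·w - 162·u^2 - 405·u·w + 162·u·w + 405·w^2 - 32·u·v^2 - 80·v^2·w - 180·u·v·w - 450·v·w^2 - 162·u·w^2 - 405·w^3)·(8·u - 9 + 3·v - 4·w)    [distributive law]
= (52·u^2·v - 50·u·v·w - 18·u^3 + 135·u^2·w + 288·u·w^2 + 144·u·v + 360·v·w - 162·u^2 - 243·u·w + 405·w^2 - 32·u·v^2 - 80·v^2·w - 450·v·w^2 - 405·w^3)·(8·u - 9 + 3·v - 4·w)    [combine like terms]
= 416·u^3·v - 468·u^2·v + 156·u^2·v^2 - 208·u^2·v·w - 400·u^2·v·w + 450·u·v·w - 150·u·v^2·w + 200·u·v·w^2 - 144·u^4 + 162·u^3 - 54·u^3·v + 72·u^3·w + 1080·u^3·w - 1215·u^2·w + 405·u^2·v·w - 540·u^2·w^2 + 2304·u^2·w^2 - 2592·u·w^2 + 864·u·v·w^2 - 1152·u·w^3 + 1152·u^2·v - 1296·u·v + 432·u·v^2 - 576·u·v·w + 2880·u·v·w - 3240·v·w + 1080·v^2·w - 1440·v·w^2 - 1296·u^3 + 1458·u^2 - 486·u^2·v + 648·u^2·w - 1944·u^2·w + 2187·u·w - 729·u·v·w + 972·u·w^2 + 3240·u·w^2 - 3645·w^2 + 1215·v·w^2 - 1620·w^3 - 256·u^2·v^2 + 288·u·v^2 - 96·u·v^3 + 128·u·v^2·w - 640·u·v^2·w + 720·v^2·w - 240·v^3·w + 320·v^2·w^2 - 3600·u·v·w^2 + 4050·v·w^2 - 1350·v^2·w^2 + 1800·v·w^3 - 3240·u·w^3 + 3645·w^3 - 1215·v·w^3 + 1620·w^4    [distributive law]
= 362·u^3·v + 198·u^2·v - 100·u^2·v^2 - 203·u^2·v·w + 2025·u·v·w - 662·u·v^2·w - 2536·u·v·w^2 - 144·u^4 - 1134·u^3 + 1152·u^3·w - 2511·u^2·w + 1764·u^2·w^2 + 1620·u·w^2 - 4392·u·w^3 - 1296·u·v + 720·u·v^2 - 3240·v·w + 1800·v^2·w + 3825·v·w^2 + 1458·u^2 + 2187·u·w - 3645·w^2 + 2025·w^3 - 96·u·v^3 - 240·v^3·w - 1030·v^2·w^2 + 585·v·w^3 + 1620·w^4    [combine like terms]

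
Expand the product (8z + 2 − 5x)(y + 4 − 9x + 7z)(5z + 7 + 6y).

376yz^2 + 342yz + 48y^2z + 622z^2 + 362z − 535xz^2 − 939xz − 667xyz + 280z^3 + 62y + 12y^2 + 56 − 266x − 263xy − 30xy^2 + 225x^2z + 315x^2 + 270x^2y

(8z + 2 − 5x)(y + 4 − 9x + 7z)(5z + 7 + 6y)
= (8yz + 32z − 72xz + 56z^2 + 2y + 8 − 18x + 14z − 5xy − 20x + 45x^2 − 35xz)(5z + 7 + 6y)    [distributive law]
= (8yz + 46z − 107xz + 56z^2 + 2y + 8 − 38x − 5xy + 45x^2)(5z + 7 + 6y)    [combine like terms]
= 40yz^2 + 56yz + 48y^2z + 230z^2 + 322z + 276yz − 535xz^2 − 749xz − 642xyz + 280z^3 + 392z^2 + 336yz^2 + 10yz + 14y + 12y^2 + 40z + 56 + 48y − 190xz − 266x − 228xy − 25xyz − 35xy − 30xy^2 + 225x^2z + 315x^2 + 270x^2y    [distributive law]
= 376yz^2 + 342yz + 48y^2z + 622z^2 + 362z − 535xz^2 − 939xz − 667xyz + 280z^3 + 62y + 12y^2 + 56 − 266x − 263xy − 30xy^2 + 225x^2z + 315x^2 + 270x^2y    [combine like terms]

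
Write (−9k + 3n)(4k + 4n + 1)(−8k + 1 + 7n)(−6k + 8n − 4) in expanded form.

(−9k + 3n)(4k + 4n + 1)(−8k + 1 + 7n)(−6k + 8n − 4)
= (−36k² − 36kn − 9k + 12kn + 12n² + 3n)(−8k + 1 + 7n)(−6k + 8n − 4)    [distributive law]
= (−36k² − 24kn − 9k + 12n² + 3n)(−8k + 1 + 7n)(−6k + 8n − 4)    [combine like terms]
= (288k³ − 36k² − 252k²n + 192k²n − 24kn − 168kn² + 72k² − 9k − 63kn − 96kn² + 12n² + 84n³ − 24kn + 3n + 21n²)(−6k + 8n − 4)    [distributive law]
= (288k³ + 36k² − 60k²n − 111kn − 264kn² − 9k + 33n² + 84n³ + 3n)(−6k + 8n − 4)    [combine like terms]
= −1728k⁴ + 2304k³n − 1152k³ − 216k³ + 288k²n − 144k² + 360k³n − 480k²n² + 240k²n + 666k²n − 888kn² + 444kn + 1584k²n² − 2112kn³ + 1056kn² + 54k² − 72kn + 36k − 198kn² + 264n³ − 132n² − 504kn³ + 672n⁴ − 336n³ − 18kn + 24n² − 12n    [distributive law]
= −1728k⁴ + 2664k³n − 1368k³ + 1194k²n − 90k² + 1104k²n² − 30kn² + 354kn − 2616kn³ + 36k − 72n³ − 108n² + 672n⁴ − 12n    [combine like terms]

−1728k⁴ + 2664k³n − 1368k³ + 1194k²n − 90k² + 1104k²n² − 30kn² + 354kn − 2616kn³ + 36k − 72n³ − 108n² + 672n⁴ − 12n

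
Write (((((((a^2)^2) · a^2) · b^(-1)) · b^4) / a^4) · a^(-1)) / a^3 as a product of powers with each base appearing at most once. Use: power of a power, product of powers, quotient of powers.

(((((((a^2)^2) · a^2) · b^(-1)) · b^4) / a^4) · a^(-1)) / a^3
= (((((a^4 · a^2) · b^(-1)) · b^4) / a^4) · a^(-1)) / a^3    [power of a power]
= ((((a^6 · b^(-1)) · b^4) / a^4) · a^(-1)) / a^3    [product of powers]
= a^(-2)·b^3    [quotient of powers; product of powers]

a^(-2)·b^3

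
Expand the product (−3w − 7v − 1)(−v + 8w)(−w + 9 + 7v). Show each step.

(−3w − 7v − 1)(−v + 8w)(−w + 9 + 7v)
= (3vw − 24w^2 + 7v^2 − 56vw + v − 8w)(−w + 9 + 7v)    [distributive law]
= (−53vw − 24w^2 + 7v^2 + v − 8w)(−w + 9 + 7v)    [combine like terms]
= 53vw^2 − 477vw − 371v^2w + 24w^3 − 216w^2 − 168vw^2 − 7v^2w + 63v^2 + 49v^3 − vw + 9v + 7v^2 + 8w^2 − 72w − 56vw    [distributive law]
= −115vw^2 − 534vw − 378v^2w + 24w^3 − 208w^2 + 70v^2 + 49v^3 + 9v − 72w    [combine like terms]

−115vw^2 − 534vw − 378v^2w + 24w^3 − 208w^2 + 70v^2 + 49v^3 + 9v − 72w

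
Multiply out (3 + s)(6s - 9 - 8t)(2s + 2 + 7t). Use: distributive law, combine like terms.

(3 + s)(6s - 9 - 8t)(2s + 2 + 7t)
= (18s - 27 - 24t + 6s^2 - 9s - 8st)(2s + 2 + 7t)    [distributive law]
= (9s - 27 - 24t + 6s^2 - 8st)(2s + 2 + 7t)    [combine like terms]
= 18s^2 + 18s + 63st - 54s - 54 - 189t - 48st - 48t - 168t^2 + 12s^3 + 12s^2 + 42s^2t - 16s^2t - 16st - 56st^2    [distributive law]
= 30s^2 - 36s - st - 54 - 237t - 168t^2 + 12s^3 + 26s^2t - 56st^2    [combine like terms]

30s^2 - 36s - st - 54 - 237t - 168t^2 + 12s^3 + 26s^2t - 56st^2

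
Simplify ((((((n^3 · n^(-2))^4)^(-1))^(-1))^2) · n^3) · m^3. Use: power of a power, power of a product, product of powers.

m^3n^11

((((((n^3 · n^(-2))^4)^(-1))^(-1))^2) · n^3) · m^3
= (((((n^3 · n^(-2))^4)^(-1))^(-2)) · n^3) · m^3    [power of a power]
= ((((n^3 · n^(-2))^4)^2) · n^3) · m^3    [power of a power]
= (((n^3 · n^(-2))^8) · n^3) · m^3    [power of a power]
= ((((n^3)^8) · ((n^(-2))^8)) · n^3) · m^3    [power of a product]
= ((n^24 · ((n^(-2))^8)) · n^3) · m^3    [power of a power]
= ((n^24 · n^(-16)) · n^3) · m^3    [power of a power]
= (n^8 · n^3) · m^3    [product of powers]
= n^11 · m^3    [product of powers]
= m^3n^11    [rearrange]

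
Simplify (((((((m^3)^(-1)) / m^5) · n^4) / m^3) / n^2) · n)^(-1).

m^11·n^(-3)

(((((((m^3)^(-1)) / m^5) · n^4) / m^3) / n^2) · n)^(-1)
= (((((((m^3)^(-1)) / m^5) · n^4) / m^3) / n^2)^(-1)) · (n^(-1))    [power of a product]
= (((((((m^3)^(-1)) / m^5) · n^4) / m^3)^(-1)) / ((n^2)^(-1))) · (n^(-1))    [power of a quotient]
= (((((((m^3)^(-1)) / m^5) · n^4)^(-1)) / ((m^3)^(-1))) / ((n^2)^(-1))) · (n^(-1))    [power of a quotient]
= (((((((m^3)^(-1)) / m^5)^(-1)) · ((n^4)^(-1))) / ((m^3)^(-1))) / ((n^2)^(-1))) · (n^(-1))    [power of a product]
= (((((((m^3)^(-1))^(-1)) / ((m^5)^(-1))) · ((n^4)^(-1))) / ((m^3)^(-1))) / ((n^2)^(-1))) · (n^(-1))    [power of a quotient]
= ((((((m^3)^1) / ((m^5)^(-1))) · ((n^4)^(-1))) / ((m^3)^(-1))) / ((n^2)^(-1))) · (n^(-1))    [power of a power]
= ((((m^3 / ((m^5)^(-1))) · ((n^4)^(-1))) / ((m^3)^(-1))) / ((n^2)^(-1))) · (n^(-1))    [power of a power]
= ((((m^3 / m^(-5)) · ((n^4)^(-1))) / ((m^3)^(-1))) / ((n^2)^(-1))) · (n^(-1))    [power of a power]
= (((m^8 · ((n^4)^(-1))) / ((m^3)^(-1))) / ((n^2)^(-1))) · (n^(-1))    [quotient of powers]
= (((m^8 · n^(-4)) / ((m^3)^(-1))) / ((n^2)^(-1))) · (n^(-1))    [power of a power]
= (((m^8 · n^(-4)) / m^(-3)) / ((n^2)^(-1))) · (n^(-1))    [power of a power]
= (((m^8 · n^(-4)) / m^(-3)) / n^(-2)) · (n^(-1))    [power of a power]
= m^11·n^(-3)    [quotient of powers; product of powers]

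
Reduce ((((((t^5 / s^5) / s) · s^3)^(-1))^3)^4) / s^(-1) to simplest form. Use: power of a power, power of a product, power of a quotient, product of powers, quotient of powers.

s^37t^(-60)

((((((t^5 / s^5) / s) · s^3)^(-1))^3)^4) / s^(-1)
= (((((t^5 / s^5) / s) · s^3)^(-1))^12) / s^(-1)    [power of a power]
= ((((t^5 / s^5) / s) · s^3)^(-12)) / s^(-1)    [power of a power]
= ((((t^5 / s^5) / s)^(-12)) · ((s^3)^(-12))) / s^(-1)    [power of a product]
= ((((t^5 / s^5)^(-12)) / (s^(-12))) · ((s^3)^(-12))) / s^(-1)    [power of a quotient]
= (((((t^5)^(-12)) / ((s^5)^(-12))) / (s^(-12))) · ((s^3)^(-12))) / s^(-1)    [power of a quotient]
= (((t^(-60) / ((s^5)^(-12))) / (s^(-12))) · ((s^3)^(-12))) / s^(-1)    [power of a power]
= (((t^(-60) / s^(-60)) / (s^(-12))) · ((s^3)^(-12))) / s^(-1)    [power of a power]
= (((t^(-60) / s^(-60)) / s^(-12)) · s^(-36)) / s^(-1)    [power of a power]
= s^37t^(-60)    [quotient of powers; product of powers]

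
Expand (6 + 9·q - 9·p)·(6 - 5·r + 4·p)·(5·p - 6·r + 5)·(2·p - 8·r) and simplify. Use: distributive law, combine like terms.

60·p² - 972·p·r + 2928·r² + 360·p - 1440·r + 3150·p²·r - 1680·p·r² - 1440·r³ - 660·p³ + 900·p²·q - 4698·p·q·r + 4392·q·r² + 540·p·q - 2160·q·r - 2322·p²·q·r + 4068·p·q·r² - 2160·q·r³ + 360·p³·q + 2322·p³·r - 4068·p²·r² + 2160·p·r³ - 360·p⁴

(6 + 9·q - 9·p)·(6 - 5·r + 4·p)·(5·p - 6·r + 5)·(2·p - 8·r)
= (36 - 30·r + 24·p + 54·q - 45·q·r + 36·p·q - 54·p + 45·p·r - 36·p²)·(5·p - 6·r + 5)·(2·p - 8·r)    [distributive law]
= (36 - 30·r - 30·p + 54·q - 45·q·r + 36·p·q + 45·p·r - 36·p²)·(5·p - 6·r + 5)·(2·p - 8·r)    [combine like terms]
= (180·p - 216·r + 180 - 150·p·r + 180·r² - 150·r - 150·p² + 180·p·r - 150·p + 270·p·q - 324·q·r + 270·q - 225·p·q·r + 270·q·r² - 225·q·r + 180·p²·q - 216·p·q·r + 180·p·q + 225·p²·r - 270·p·r² + 225·p·r - 180·p³ + 216·p²·r - 180·p²)·(2·p - 8·r)    [distributive law]
= (30·p - 366·r + 180 + 255·p·r + 180·r² - 330·p² + 450·p·q - 549·q·r + 270·q - 441·p·q·r + 270·q·r² + 180·p²·q + 441·p²·r - 270·p·r² - 180·p³)·(2·p - 8·r)    [combine like terms]
= 60·p² - 240·p·r - 732·p·r + 2928·r² + 360·p - 1440·r + 510·p²·r - 2040·p·r² + 360·p·r² - 1440·r³ - 660·p³ + 2640·p²·r + 900·p²·q - 3600·p·q·r - 1098·p·q·r + 4392·q·r² + 540·p·q - 2160·q·r - 882·p²·q·r + 3528·p·q·r² + 540·p·q·r² - 2160·q·r³ + 360·p³·q - 1440·p²·q·r + 882·p³·r - 3528·p²·r² - 540·p²·r² + 2160·p·r³ - 360·p⁴ + 1440·p³·r    [distributive law]
= 60·p² - 972·p·r + 2928·r² + 360·p - 1440·r + 3150·p²·r - 1680·p·r² - 1440·r³ - 660·p³ + 900·p²·q - 4698·p·q·r + 4392·q·r² + 540·p·q - 2160·q·r - 2322·p²·q·r + 4068·p·q·r² - 2160·q·r³ + 360·p³·q + 2322·p³·r - 4068·p²·r² + 2160·p·r³ - 360·p⁴    [combine like terms]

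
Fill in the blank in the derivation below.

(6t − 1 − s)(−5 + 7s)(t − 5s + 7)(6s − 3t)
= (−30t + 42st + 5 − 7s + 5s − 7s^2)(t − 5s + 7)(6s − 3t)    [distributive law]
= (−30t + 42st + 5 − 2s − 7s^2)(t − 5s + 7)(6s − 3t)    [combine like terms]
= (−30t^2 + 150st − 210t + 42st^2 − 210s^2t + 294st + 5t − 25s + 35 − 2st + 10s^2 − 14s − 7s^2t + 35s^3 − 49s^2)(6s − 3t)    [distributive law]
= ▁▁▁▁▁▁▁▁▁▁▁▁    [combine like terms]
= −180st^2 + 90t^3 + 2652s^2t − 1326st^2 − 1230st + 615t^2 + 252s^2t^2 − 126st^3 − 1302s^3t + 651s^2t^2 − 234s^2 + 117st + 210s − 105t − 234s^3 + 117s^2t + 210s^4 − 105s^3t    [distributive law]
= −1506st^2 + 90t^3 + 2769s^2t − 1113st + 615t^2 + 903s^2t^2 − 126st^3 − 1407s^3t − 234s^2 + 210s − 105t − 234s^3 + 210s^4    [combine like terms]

Applying combine like terms to the line above:

(−30t^2 + 442st − 205t + 42st^2 − 217s^2t − 39s + 35 − 39s^2 + 35s^3)(6s − 3t)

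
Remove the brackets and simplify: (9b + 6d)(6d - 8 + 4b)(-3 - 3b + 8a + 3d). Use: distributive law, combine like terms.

(9b + 6d)(6d - 8 + 4b)(-3 - 3b + 8a + 3d)
= (54bd - 72b + 36b^2 + 36d^2 - 48d + 24bd)(-3 - 3b + 8a + 3d)    [distributive law]
= (78bd - 72b + 36b^2 + 36d^2 - 48d)(-3 - 3b + 8a + 3d)    [combine like terms]
= -234bd - 234b^2d + 624abd + 234bd^2 + 216b + 216b^2 - 576ab - 216bd - 108b^2 - 108b^3 + 288ab^2 + 108b^2d - 108d^2 - 108bd^2 + 288ad^2 + 108d^3 + 144d + 144bd - 384ad - 144d^2    [distributive law]
= -306bd - 126b^2d + 624abd + 126bd^2 + 216b + 108b^2 - 576ab - 108b^3 + 288ab^2 - 252d^2 + 288ad^2 + 108d^3 + 144d - 384ad    [combine like terms]

-306bd - 126b^2d + 624abd + 126bd^2 + 216b + 108b^2 - 576ab - 108b^3 + 288ab^2 - 252d^2 + 288ad^2 + 108d^3 + 144d - 384ad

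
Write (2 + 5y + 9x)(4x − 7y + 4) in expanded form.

(2 + 5y + 9x)(4x − 7y + 4)
= 8x − 14y + 8 + 20xy − 35y^2 + 20y + 36x^2 − 63xy + 36x    [distributive law]
= 44x + 6y + 8 − 43xy − 35y^2 + 36x^2    [combine like terms]

44x + 6y + 8 − 43xy − 35y^2 + 36x^2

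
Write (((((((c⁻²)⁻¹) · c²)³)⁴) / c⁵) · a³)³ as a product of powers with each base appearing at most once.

a⁹c¹²⁹

(((((((c⁻²)⁻¹) · c²)³)⁴) / c⁵) · a³)³
= (((((((c⁻²)⁻¹) · c²)³)⁴) / c⁵)³) · ((a³)³)    [power of a product]
= (((((((c⁻²)⁻¹) · c²)³)⁴)³) / ((c⁵)³)) · ((a³)³)    [power of a quotient]
= ((((((c⁻²)⁻¹) · c²)³)¹²) / ((c⁵)³)) · ((a³)³)    [power of a power]
= (((((c⁻²)⁻¹) · c²)³⁶) / ((c⁵)³)) · ((a³)³)    [power of a power]
= (((((c⁻²)⁻¹)³⁶) · ((c²)³⁶)) / ((c⁵)³)) · ((a³)³)    [power of a product]
= ((((c⁻²)⁻³⁶) · ((c²)³⁶)) / ((c⁵)³)) · ((a³)³)    [power of a power]
= ((c⁷² · ((c²)³⁶)) / ((c⁵)³)) · ((a³)³)    [power of a power]
= ((c⁷² · c⁷²) / ((c⁵)³)) · ((a³)³)    [power of a power]
= (c¹⁴⁴ / ((c⁵)³)) · ((a³)³)    [product of powers]
= (c¹⁴⁴ / c¹⁵) · ((a³)³)    [power of a power]
= c¹²⁹ · ((a³)³)    [quotient of powers]
= c¹²⁹ · a⁹    [power of a power]
= a⁹c¹²⁹    [rearrange]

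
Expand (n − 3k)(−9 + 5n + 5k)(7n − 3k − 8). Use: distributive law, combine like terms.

−103n² + 296kn + 72n + 35n³ − 85kn² − 75k²n + 39k² − 216k + 45k³

(n − 3k)(−9 + 5n + 5k)(7n − 3k − 8)
= (−9n + 5n² + 5kn + 27k − 15kn − 15k²)(7n − 3k − 8)    [distributive law]
= (−9n + 5n² − 10kn + 27k − 15k²)(7n − 3k − 8)    [combine like terms]
= −63n² + 27kn + 72n + 35n³ − 15kn² − 40n² − 70kn² + 30k²n + 80kn + 189kn − 81k² − 216k − 105k²n + 45k³ + 120k²    [distributive law]
= −103n² + 296kn + 72n + 35n³ − 85kn² − 75k²n + 39k² − 216k + 45k³    [combine like terms]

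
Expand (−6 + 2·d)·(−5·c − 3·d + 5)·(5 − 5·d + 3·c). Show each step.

60·c − 116·c·d + 90·c^2 + 290·d − 170·d^2 − 150 + 32·c·d^2 − 30·c^2·d + 30·d^3

(−6 + 2·d)·(−5·c − 3·d + 5)·(5 − 5·d + 3·c)
= (30·c + 18·d − 30 − 10·c·d − 6·d^2 + 10·d)·(5 − 5·d + 3·c)    [distributive law]
= (30·c + 28·d − 30 − 10·c·d − 6·d^2)·(5 − 5·d + 3·c)    [combine like terms]
= 150·c − 150·c·d + 90·c^2 + 140·d − 140·d^2 + 84·c·d − 150 + 150·d − 90·c − 50·c·d + 50·c·d^2 − 30·c^2·d − 30·d^2 + 30·d^3 − 18·c·d^2    [distributive law]
= 60·c − 116·c·d + 90·c^2 + 290·d − 170·d^2 − 150 + 32·c·d^2 − 30·c^2·d + 30·d^3    [combine like terms]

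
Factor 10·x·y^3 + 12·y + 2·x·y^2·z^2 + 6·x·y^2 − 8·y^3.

2·y(5·x·y^2 + 6 + x·y·z^2 + 3·x·y − 4·y^2)

10·x·y^3 + 12·y + 2·x·y^2·z^2 + 6·x·y^2 − 8·y^3
= 2(5·x·y^3 + 6·y + x·y^2·z^2 + 3·x·y^2 − 4·y^3)    [factor out 2]
= 2·y(5·x·y^2 + 6 + x·y·z^2 + 3·x·y − 4·y^2)    [factor out y]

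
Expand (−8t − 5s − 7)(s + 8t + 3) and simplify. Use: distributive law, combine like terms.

(−8t − 5s − 7)(s + 8t + 3)
= −8st − 64t^2 − 24t − 5s^2 − 40st − 15s − 7s − 56t − 21    [distributive law]
= −48st − 64t^2 − 80t − 5s^2 − 22s − 21    [combine like terms]

−48st − 64t^2 − 80t − 5s^2 − 22s − 21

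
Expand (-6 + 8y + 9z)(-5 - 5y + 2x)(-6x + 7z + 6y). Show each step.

(-6 + 8y + 9z)(-5 - 5y + 2x)(-6x + 7z + 6y)
= (30 + 30y - 12x - 40y - 40y^2 + 16xy - 45z - 45yz + 18xz)(-6x + 7z + 6y)    [distributive law]
= (30 - 10y - 12x - 40y^2 + 16xy - 45z - 45yz + 18xz)(-6x + 7z + 6y)    [combine like terms]
= -180x + 210z + 180y + 60xy - 70yz - 60y^2 + 72x^2 - 84xz - 72xy + 240xy^2 - 280y^2z - 240y^3 - 96x^2y + 112xyz + 96xy^2 + 270xz - 315z^2 - 270yz + 270xyz - 315yz^2 - 270y^2z - 108x^2z + 126xz^2 + 108xyz    [distributive law]
= -180x + 210z + 180y - 12xy - 340yz - 60y^2 + 72x^2 + 186xz + 336xy^2 - 550y^2z - 240y^3 - 96x^2y + 490xyz - 315z^2 - 315yz^2 - 108x^2z + 126xz^2    [combine like terms]

-180x + 210z + 180y - 12xy - 340yz - 60y^2 + 72x^2 + 186xz + 336xy^2 - 550y^2z - 240y^3 - 96x^2y + 490xyz - 315z^2 - 315yz^2 - 108x^2z + 126xz^2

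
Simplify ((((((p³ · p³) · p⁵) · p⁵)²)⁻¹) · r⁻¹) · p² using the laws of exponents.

((((((p³ · p³) · p⁵) · p⁵)²)⁻¹) · r⁻¹) · p²
= (((((p³ · p³) · p⁵) · p⁵)⁻²) · r⁻¹) · p²    [power of a power]
= (((((p³ · p³) · p⁵)⁻²) · ((p⁵)⁻²)) · r⁻¹) · p²    [power of a product]
= (((((p³ · p³)⁻²) · ((p⁵)⁻²)) · ((p⁵)⁻²)) · r⁻¹) · p²    [power of a product]
= ((((((p³)⁻²) · ((p³)⁻²)) · ((p⁵)⁻²)) · ((p⁵)⁻²)) · r⁻¹) · p²    [power of a product]
= ((((p⁻⁶ · ((p³)⁻²)) · ((p⁵)⁻²)) · ((p⁵)⁻²)) · r⁻¹) · p²    [power of a power]
= ((((p⁻⁶ · p⁻⁶) · ((p⁵)⁻²)) · ((p⁵)⁻²)) · r⁻¹) · p²    [power of a power]
= (((p⁻¹² · ((p⁵)⁻²)) · ((p⁵)⁻²)) · r⁻¹) · p²    [product of powers]
= (((p⁻¹² · p⁻¹⁰) · ((p⁵)⁻²)) · r⁻¹) · p²    [power of a power]
= ((p⁻²² · ((p⁵)⁻²)) · r⁻¹) · p²    [product of powers]
= ((p⁻²² · p⁻¹⁰) · r⁻¹) · p²    [power of a power]
= (p⁻³² · r⁻¹) · p²    [product of powers]
= p⁻³⁰r⁻¹    [product of powers]

p⁻³⁰r⁻¹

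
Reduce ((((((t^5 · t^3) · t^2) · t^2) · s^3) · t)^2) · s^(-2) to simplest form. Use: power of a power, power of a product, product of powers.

s^4t^26

((((((t^5 · t^3) · t^2) · t^2) · s^3) · t)^2) · s^(-2)
= ((((((t^5 · t^3) · t^2) · t^2) · s^3)^2) · (t^2)) · s^(-2)    [power of a product]
= ((((((t^5 · t^3) · t^2) · t^2)^2) · ((s^3)^2)) · (t^2)) · s^(-2)    [power of a product]
= ((((((t^5 · t^3) · t^2)^2) · ((t^2)^2)) · ((s^3)^2)) · (t^2)) · s^(-2)    [power of a product]
= ((((((t^5 · t^3)^2) · ((t^2)^2)) · ((t^2)^2)) · ((s^3)^2)) · (t^2)) · s^(-2)    [power of a product]
= (((((((t^5)^2) · ((t^3)^2)) · ((t^2)^2)) · ((t^2)^2)) · ((s^3)^2)) · (t^2)) · s^(-2)    [power of a product]
= (((((t^10 · ((t^3)^2)) · ((t^2)^2)) · ((t^2)^2)) · ((s^3)^2)) · (t^2)) · s^(-2)    [power of a power]
= (((((t^10 · t^6) · ((t^2)^2)) · ((t^2)^2)) · ((s^3)^2)) · (t^2)) · s^(-2)    [power of a power]
= ((((t^16 · ((t^2)^2)) · ((t^2)^2)) · ((s^3)^2)) · (t^2)) · s^(-2)    [product of powers]
= ((((t^16 · t^4) · ((t^2)^2)) · ((s^3)^2)) · (t^2)) · s^(-2)    [power of a power]
= (((t^20 · ((t^2)^2)) · ((s^3)^2)) · (t^2)) · s^(-2)    [product of powers]
= (((t^20 · t^4) · ((s^3)^2)) · (t^2)) · s^(-2)    [power of a power]
= ((t^24 · ((s^3)^2)) · (t^2)) · s^(-2)    [product of powers]
= ((t^24 · s^6) · (t^2)) · s^(-2)    [power of a power]
= s^4t^26    [product of powers]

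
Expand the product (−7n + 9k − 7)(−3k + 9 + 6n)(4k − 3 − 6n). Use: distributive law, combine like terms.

(−7n + 9k − 7)(−3k + 9 + 6n)(4k − 3 − 6n)
= (21kn − 63n − 42n^2 − 27k^2 + 81k + 54kn + 21k − 63 − 42n)(4k − 3 − 6n)    [distributive law]
= (75kn − 105n − 42n^2 − 27k^2 + 102k − 63)(4k − 3 − 6n)    [combine like terms]
= 300k^2n − 225kn − 450kn^2 − 420kn + 315n + 630n^2 − 168kn^2 + 126n^2 + 252n^3 − 108k^3 + 81k^2 + 162k^2n + 408k^2 − 306k − 612kn − 252k + 189 + 378n    [distributive law]
= 462k^2n − 1257kn − 618kn^2 + 693n + 756n^2 + 252n^3 − 108k^3 + 489k^2 − 558k + 189    [combine like terms]

462k^2n − 1257kn − 618kn^2 + 693n + 756n^2 + 252n^3 − 108k^3 + 489k^2 − 558k + 189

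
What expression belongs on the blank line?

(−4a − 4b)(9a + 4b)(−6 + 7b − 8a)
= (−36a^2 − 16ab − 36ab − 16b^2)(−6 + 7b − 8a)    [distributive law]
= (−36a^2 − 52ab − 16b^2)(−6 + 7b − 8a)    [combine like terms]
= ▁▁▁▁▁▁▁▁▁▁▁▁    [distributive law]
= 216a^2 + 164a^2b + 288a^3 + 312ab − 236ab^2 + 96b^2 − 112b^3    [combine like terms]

After distributive law, the bracketed line is:

216a^2 − 252a^2b + 288a^3 + 312ab − 364ab^2 + 416a^2b + 96b^2 − 112b^3 + 128ab^2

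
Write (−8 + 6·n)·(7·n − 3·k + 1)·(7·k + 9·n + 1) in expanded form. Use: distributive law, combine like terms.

(−8 + 6·n)·(7·n − 3·k + 1)·(7·k + 9·n + 1)
= (−56·n + 24·k − 8 + 42·n^2 − 18·k·n + 6·n)·(7·k + 9·n + 1)    [distributive law]
= (−50·n + 24·k − 8 + 42·n^2 − 18·k·n)·(7·k + 9·n + 1)    [combine like terms]
= −350·k·n − 450·n^2 − 50·n + 168·k^2 + 216·k·n + 24·k − 56·k − 72·n − 8 + 294·k·n^2 + 378·n^3 + 42·n^2 − 126·k^2·n − 162·k·n^2 − 18·k·n    [distributive law]
= −152·k·n − 408·n^2 − 122·n + 168·k^2 − 32·k − 8 + 132·k·n^2 + 378·n^3 − 126·k^2·n    [combine like terms]

−152·k·n − 408·n^2 − 122·n + 168·k^2 − 32·k − 8 + 132·k·n^2 + 378·n^3 − 126·k^2·n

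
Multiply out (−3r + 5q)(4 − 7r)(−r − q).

12r^2 − 8qr − 21r^3 + 14qr^2 − 20q^2 + 35q^2r

(−3r + 5q)(4 − 7r)(−r − q)
= (−12r + 21r^2 + 20q − 35qr)(−r − q)    [distributive law]
= 12r^2 + 12qr − 21r^3 − 21qr^2 − 20qr − 20q^2 + 35qr^2 + 35q^2r    [distributive law]
= 12r^2 − 8qr − 21r^3 + 14qr^2 − 20q^2 + 35q^2r    [combine like terms]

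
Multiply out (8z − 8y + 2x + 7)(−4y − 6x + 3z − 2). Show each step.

−56yz − 42xz + 24z^2 + 5z + 32y^2 + 40xy − 12y − 12x^2 − 46x − 14

(8z − 8y + 2x + 7)(−4y − 6x + 3z − 2)
= −32yz − 48xz + 24z^2 − 16z + 32y^2 + 48xy − 24yz + 16y − 8xy − 12x^2 + 6xz − 4x − 28y − 42x + 21z − 14    [distributive law]
= −56yz − 42xz + 24z^2 + 5z + 32y^2 + 40xy − 12y − 12x^2 − 46x − 14    [combine like terms]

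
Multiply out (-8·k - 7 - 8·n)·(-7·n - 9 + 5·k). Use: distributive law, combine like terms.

(-8·k - 7 - 8·n)·(-7·n - 9 + 5·k)
= 56·k·n + 72·k - 40·k^2 + 49·n + 63 - 35·k + 56·n^2 + 72·n - 40·k·n    [distributive law]
= 16·k·n + 37·k - 40·k^2 + 121·n + 63 + 56·n^2    [combine like terms]

16·k·n + 37·k - 40·k^2 + 121·n + 63 + 56·n^2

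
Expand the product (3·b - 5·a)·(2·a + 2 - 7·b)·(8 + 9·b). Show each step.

(3·b - 5·a)·(2·a + 2 - 7·b)·(8 + 9·b)
= (6·a·b + 6·b - 21·b^2 - 10·a^2 - 10·a + 35·a·b)·(8 + 9·b)    [distributive law]
= (41·a·b + 6·b - 21·b^2 - 10·a^2 - 10·a)·(8 + 9·b)    [combine like terms]
= 328·a·b + 369·a·b^2 + 48·b + 54·b^2 - 168·b^2 - 189·b^3 - 80·a^2 - 90·a^2·b - 80·a - 90·a·b    [distributive law]
= 238·a·b + 369·a·b^2 + 48·b - 114·b^2 - 189·b^3 - 80·a^2 - 90·a^2·b - 80·a    [combine like terms]

238·a·b + 369·a·b^2 + 48·b - 114·b^2 - 189·b^3 - 80·a^2 - 90·a^2·b - 80·a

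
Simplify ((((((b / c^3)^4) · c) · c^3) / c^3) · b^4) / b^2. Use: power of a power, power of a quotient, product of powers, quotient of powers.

((((((b / c^3)^4) · c) · c^3) / c^3) · b^4) / b^2
= ((((((b^4) / ((c^3)^4)) · c) · c^3) / c^3) · b^4) / b^2    [power of a quotient]
= (((((b^4 / c^12) · c) · c^3) / c^3) · b^4) / b^2    [power of a power]
= b^6·c^(-11)    [quotient of powers; product of powers]

b^6·c^(-11)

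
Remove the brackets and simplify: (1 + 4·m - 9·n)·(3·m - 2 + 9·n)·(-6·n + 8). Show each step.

(1 + 4·m - 9·n)·(3·m - 2 + 9·n)·(-6·n + 8)
= (3·m - 2 + 9·n + 12·m^2 - 8·m + 36·m·n - 27·m·n + 18·n - 81·n^2)·(-6·n + 8)    [distributive law]
= (-5·m - 2 + 27·n + 12·m^2 + 9·m·n - 81·n^2)·(-6·n + 8)    [combine like terms]
= 30·m·n - 40·m + 12·n - 16 - 162·n^2 + 216·n - 72·m^2·n + 96·m^2 - 54·m·n^2 + 72·m·n + 486·n^3 - 648·n^2    [distributive law]
= 102·m·n - 40·m + 228·n - 16 - 810·n^2 - 72·m^2·n + 96·m^2 - 54·m·n^2 + 486·n^3    [combine like terms]

102·m·n - 40·m + 228·n - 16 - 810·n^2 - 72·m^2·n + 96·m^2 - 54·m·n^2 + 486·n^3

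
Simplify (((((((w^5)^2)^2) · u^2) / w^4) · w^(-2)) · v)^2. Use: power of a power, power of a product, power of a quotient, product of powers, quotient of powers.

u^4·v^2·w^28

(((((((w^5)^2)^2) · u^2) / w^4) · w^(-2)) · v)^2
= (((((((w^5)^2)^2) · u^2) / w^4) · w^(-2))^2) · (v^2)    [power of a product]
= (((((((w^5)^2)^2) · u^2) / w^4)^2) · ((w^(-2))^2)) · (v^2)    [power of a product]
= (((((((w^5)^2)^2) · u^2)^2) / ((w^4)^2)) · ((w^(-2))^2)) · (v^2)    [power of a quotient]
= (((((((w^5)^2)^2)^2) · ((u^2)^2)) / ((w^4)^2)) · ((w^(-2))^2)) · (v^2)    [power of a product]
= ((((((w^5)^2)^4) · ((u^2)^2)) / ((w^4)^2)) · ((w^(-2))^2)) · (v^2)    [power of a power]
= (((((w^5)^8) · ((u^2)^2)) / ((w^4)^2)) · ((w^(-2))^2)) · (v^2)    [power of a power]
= (((w^40 · ((u^2)^2)) / ((w^4)^2)) · ((w^(-2))^2)) · (v^2)    [power of a power]
= (((w^40 · u^4) / ((w^4)^2)) · ((w^(-2))^2)) · (v^2)    [power of a power]
= (((w^40 · u^4) / w^8) · ((w^(-2))^2)) · (v^2)    [power of a power]
= (((w^40 · u^4) / w^8) · w^(-4)) · (v^2)    [power of a power]
= u^4·v^2·w^28    [quotient of powers; product of powers]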